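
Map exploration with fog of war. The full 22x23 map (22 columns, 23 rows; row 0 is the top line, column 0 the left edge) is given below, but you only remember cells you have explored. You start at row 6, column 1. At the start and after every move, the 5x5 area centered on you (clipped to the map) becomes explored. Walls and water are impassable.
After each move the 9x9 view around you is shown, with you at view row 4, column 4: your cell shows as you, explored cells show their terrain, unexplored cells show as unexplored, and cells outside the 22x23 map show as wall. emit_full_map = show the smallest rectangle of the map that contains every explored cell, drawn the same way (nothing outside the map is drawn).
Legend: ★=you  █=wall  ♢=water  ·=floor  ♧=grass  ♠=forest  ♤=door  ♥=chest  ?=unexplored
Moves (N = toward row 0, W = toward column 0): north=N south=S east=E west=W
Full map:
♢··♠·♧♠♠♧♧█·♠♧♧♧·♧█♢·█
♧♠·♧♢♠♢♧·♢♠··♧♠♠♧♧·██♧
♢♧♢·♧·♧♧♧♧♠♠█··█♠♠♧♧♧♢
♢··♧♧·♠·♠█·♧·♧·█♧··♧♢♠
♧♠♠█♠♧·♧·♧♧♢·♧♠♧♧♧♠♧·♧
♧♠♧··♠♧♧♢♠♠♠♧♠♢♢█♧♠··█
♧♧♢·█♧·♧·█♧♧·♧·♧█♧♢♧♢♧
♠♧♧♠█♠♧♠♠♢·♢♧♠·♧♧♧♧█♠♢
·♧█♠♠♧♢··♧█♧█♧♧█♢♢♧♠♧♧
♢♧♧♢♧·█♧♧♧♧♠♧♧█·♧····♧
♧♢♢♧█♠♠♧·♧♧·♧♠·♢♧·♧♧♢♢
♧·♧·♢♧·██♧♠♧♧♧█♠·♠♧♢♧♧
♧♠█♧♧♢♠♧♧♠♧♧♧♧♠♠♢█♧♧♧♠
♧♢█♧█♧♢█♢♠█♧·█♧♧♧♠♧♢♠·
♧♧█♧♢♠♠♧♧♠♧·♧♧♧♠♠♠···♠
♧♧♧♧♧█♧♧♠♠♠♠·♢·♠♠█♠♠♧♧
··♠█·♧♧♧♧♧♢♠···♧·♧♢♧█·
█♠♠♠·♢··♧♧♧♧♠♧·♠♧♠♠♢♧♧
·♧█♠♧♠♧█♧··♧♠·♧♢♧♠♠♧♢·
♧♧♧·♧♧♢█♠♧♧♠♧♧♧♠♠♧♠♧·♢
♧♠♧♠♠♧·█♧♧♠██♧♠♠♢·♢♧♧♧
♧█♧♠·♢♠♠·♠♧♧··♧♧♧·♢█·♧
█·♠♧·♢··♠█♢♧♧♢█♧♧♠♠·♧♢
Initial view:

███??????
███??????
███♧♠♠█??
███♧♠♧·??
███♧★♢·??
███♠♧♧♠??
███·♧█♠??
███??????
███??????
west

████?????
████?????
████♧♠♠█?
████♧♠♧·?
████★♧♢·?
████♠♧♧♠?
████·♧█♠?
████?????
████?????

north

████?????
████?????
████♢··??
████♧♠♠█?
████★♠♧·?
████♧♧♢·?
████♠♧♧♠?
████·♧█♠?
████?????

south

████?????
████♢··??
████♧♠♠█?
████♧♠♧·?
████★♧♢·?
████♠♧♧♠?
████·♧█♠?
████?????
████?????

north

████?????
████?????
████♢··??
████♧♠♠█?
████★♠♧·?
████♧♧♢·?
████♠♧♧♠?
████·♧█♠?
████?????

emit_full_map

♢··?
♧♠♠█
★♠♧·
♧♧♢·
♠♧♧♠
·♧█♠

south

████?????
████♢··??
████♧♠♠█?
████♧♠♧·?
████★♧♢·?
████♠♧♧♠?
████·♧█♠?
████?????
████?????

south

████♢··??
████♧♠♠█?
████♧♠♧·?
████♧♧♢·?
████★♧♧♠?
████·♧█♠?
████♢♧♧??
████?????
████?????

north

████?????
████♢··??
████♧♠♠█?
████♧♠♧·?
████★♧♢·?
████♠♧♧♠?
████·♧█♠?
████♢♧♧??
████?????

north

████?????
████?????
████♢··??
████♧♠♠█?
████★♠♧·?
████♧♧♢·?
████♠♧♧♠?
████·♧█♠?
████♢♧♧??

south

████?????
████♢··??
████♧♠♠█?
████♧♠♧·?
████★♧♢·?
████♠♧♧♠?
████·♧█♠?
████♢♧♧??
████?????

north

████?????
████?????
████♢··??
████♧♠♠█?
████★♠♧·?
████♧♧♢·?
████♠♧♧♠?
████·♧█♠?
████♢♧♧??


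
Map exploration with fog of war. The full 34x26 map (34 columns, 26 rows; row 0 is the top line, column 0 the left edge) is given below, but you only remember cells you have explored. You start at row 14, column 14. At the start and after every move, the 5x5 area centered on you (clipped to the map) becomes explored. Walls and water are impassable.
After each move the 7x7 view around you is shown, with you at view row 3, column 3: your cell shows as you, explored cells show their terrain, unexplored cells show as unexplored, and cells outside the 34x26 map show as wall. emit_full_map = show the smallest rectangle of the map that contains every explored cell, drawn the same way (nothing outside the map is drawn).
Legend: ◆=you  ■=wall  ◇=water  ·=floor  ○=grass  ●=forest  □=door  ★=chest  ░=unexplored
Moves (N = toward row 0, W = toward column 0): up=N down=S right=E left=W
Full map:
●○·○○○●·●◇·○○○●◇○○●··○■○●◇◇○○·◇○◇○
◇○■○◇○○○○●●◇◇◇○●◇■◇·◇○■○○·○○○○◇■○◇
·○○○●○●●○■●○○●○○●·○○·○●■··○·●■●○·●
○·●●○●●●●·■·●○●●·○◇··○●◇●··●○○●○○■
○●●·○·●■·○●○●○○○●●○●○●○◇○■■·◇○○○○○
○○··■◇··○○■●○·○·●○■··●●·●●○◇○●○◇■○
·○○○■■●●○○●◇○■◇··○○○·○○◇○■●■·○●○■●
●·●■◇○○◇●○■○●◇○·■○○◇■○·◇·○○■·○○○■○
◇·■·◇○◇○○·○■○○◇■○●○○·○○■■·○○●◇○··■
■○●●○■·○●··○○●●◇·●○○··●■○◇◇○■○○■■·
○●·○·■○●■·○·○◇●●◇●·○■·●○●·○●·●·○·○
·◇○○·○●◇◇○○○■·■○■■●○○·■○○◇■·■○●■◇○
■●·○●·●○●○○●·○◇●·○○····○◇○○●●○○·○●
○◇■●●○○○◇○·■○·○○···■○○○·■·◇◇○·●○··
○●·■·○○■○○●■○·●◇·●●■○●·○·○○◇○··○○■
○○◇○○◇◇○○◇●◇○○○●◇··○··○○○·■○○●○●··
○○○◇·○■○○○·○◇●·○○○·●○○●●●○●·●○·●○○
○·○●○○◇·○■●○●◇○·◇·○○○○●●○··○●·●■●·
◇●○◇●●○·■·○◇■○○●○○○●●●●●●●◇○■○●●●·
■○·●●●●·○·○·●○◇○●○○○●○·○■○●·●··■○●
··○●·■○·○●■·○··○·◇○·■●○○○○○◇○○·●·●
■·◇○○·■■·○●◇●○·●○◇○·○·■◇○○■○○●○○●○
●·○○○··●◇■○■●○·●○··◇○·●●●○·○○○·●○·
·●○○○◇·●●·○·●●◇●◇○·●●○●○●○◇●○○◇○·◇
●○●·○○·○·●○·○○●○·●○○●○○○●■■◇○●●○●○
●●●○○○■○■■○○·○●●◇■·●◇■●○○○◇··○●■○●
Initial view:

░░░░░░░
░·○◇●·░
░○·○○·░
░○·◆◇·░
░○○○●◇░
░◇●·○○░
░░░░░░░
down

░·○◇●·░
░○·○○·░
░○·●◇·░
░○○◆●◇░
░◇●·○○░
░●◇○·◇░
░░░░░░░

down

░○·○○·░
░○·●◇·░
░○○○●◇░
░◇●◆○○░
░●◇○·◇░
░■○○●○░
░░░░░░░

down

░○·●◇·░
░○○○●◇░
░◇●·○○░
░●◇◆·◇░
░■○○●○░
░●○◇○●░
░░░░░░░

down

░○○○●◇░
░◇●·○○░
░●◇○·◇░
░■○◆●○░
░●○◇○●░
░○··○·░
░░░░░░░

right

○○○●◇░░
◇●·○○○░
●◇○·◇·░
■○○◆○○░
●○◇○●○░
○··○·◇░
░░░░░░░

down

◇●·○○○░
●◇○·◇·░
■○○●○○░
●○◇◆●○░
○··○·◇░
░○·●○◇░
░░░░░░░

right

●·○○○░░
◇○·◇·○░
○○●○○○░
○◇○◆○○░
··○·◇○░
○·●○◇○░
░░░░░░░

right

·○○○░░░
○·◇·○○░
○●○○○●░
◇○●◆○○░
·○·◇○·░
·●○◇○·░
░░░░░░░

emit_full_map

·○◇●·░░░
○·○○·░░░
○·●◇·░░░
○○○●◇░░░
◇●·○○○░░
●◇○·◇·○○
■○○●○○○●
●○◇○●◆○○
○··○·◇○·
░○·●○◇○·

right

○○○░░░░
·◇·○○○░
●○○○●●░
○●○◆○●░
○·◇○·■░
●○◇○·○░
░░░░░░░

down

·◇·○○○░
●○○○●●░
○●○○○●░
○·◇◆·■░
●○◇○·○░
░○··◇○░
░░░░░░░

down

●○○○●●░
○●○○○●░
○·◇○·■░
●○◇◆·○░
░○··◇○░
░◇○·●●░
░░░░░░░

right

○○○●●░░
●○○○●○░
·◇○·■●░
○◇○◆○·░
○··◇○·░
◇○·●●○░
░░░░░░░

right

○○●●░░░
○○○●○·░
◇○·■●○░
◇○·◆·■░
··◇○·●░
○·●●○●░
░░░░░░░

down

○○○●○·░
◇○·■●○░
◇○·○·■░
··◇◆·●░
○·●●○●░
░○○●○○░
░░░░░░░

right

○○●○·░░
○·■●○○░
○·○·■◇░
·◇○◆●●░
·●●○●○░
○○●○○○░
░░░░░░░

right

○●○·░░░
·■●○○○░
·○·■◇○░
◇○·◆●●░
●●○●○●░
○●○○○●░
░░░░░░░

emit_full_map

·○◇●·░░░░░░░░
○·○○·░░░░░░░░
○·●◇·░░░░░░░░
○○○●◇░░░░░░░░
◇●·○○○░░░░░░░
●◇○·◇·○○○░░░░
■○○●○○○●●░░░░
●○◇○●○○○●○·░░
○··○·◇○·■●○○○
░○·●○◇○·○·■◇○
░░░░○··◇○·◆●●
░░░░◇○·●●○●○●
░░░░░░○○●○○○●

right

●○·░░░░
■●○○○○░
○·■◇○○░
○·●◆●○░
●○●○●○░
●○○○●■░
░░░░░░░

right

○·░░░░░
●○○○○○░
·■◇○○■░
·●●◆○·░
○●○●○◇░
○○○●■■░
░░░░░░░

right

·░░░░░░
○○○○○◇░
■◇○○■○░
●●●◆·○░
●○●○◇●░
○○●■■◇░
░░░░░░░

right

░░░░░░░
○○○○◇○░
◇○○■○○░
●●○◆○○░
○●○◇●○░
○●■■◇○░
░░░░░░░

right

░░░░░░░
○○○◇○○░
○○■○○●░
●○·◆○○░
●○◇●○○░
●■■◇○●░
░░░░░░░

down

○○○◇○○░
○○■○○●░
●○·○○○░
●○◇◆○○░
●■■◇○●░
░○◇··○░
■■■■■■■

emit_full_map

·○◇●·░░░░░░░░░░░░░
○·○○·░░░░░░░░░░░░░
○·●◇·░░░░░░░░░░░░░
○○○●◇░░░░░░░░░░░░░
◇●·○○○░░░░░░░░░░░░
●◇○·◇·○○○░░░░░░░░░
■○○●○○○●●░░░░░░░░░
●○◇○●○○○●○·░░░░░░░
○··○·◇○·■●○○○○○◇○○
░○·●○◇○·○·■◇○○■○○●
░░░░○··◇○·●●●○·○○○
░░░░◇○·●●○●○●○◇◆○○
░░░░░░○○●○○○●■■◇○●
░░░░░░░░░░░░░○◇··○

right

○○◇○○░░
○■○○●○░
○·○○○·░
○◇●◆○◇░
■■◇○●●░
○◇··○●░
■■■■■■■

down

○■○○●○░
○·○○○·░
○◇●○○◇░
■■◇◆●●░
○◇··○●░
■■■■■■■
■■■■■■■

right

■○○●○░░
·○○○·●░
◇●○○◇○░
■◇○◆●○░
◇··○●■░
■■■■■■■
■■■■■■■

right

○○●○░░░
○○○·●○░
●○○◇○·░
◇○●◆○●░
··○●■○░
■■■■■■■
■■■■■■■

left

■○○●○░░
·○○○·●○
◇●○○◇○·
■◇○◆●○●
◇··○●■○
■■■■■■■
■■■■■■■

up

○◇○○░░░
■○○●○○░
·○○○·●○
◇●○◆◇○·
■◇○●●○●
◇··○●■○
■■■■■■■

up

░░░░░░░
○◇○○·●░
■○○●○○░
·○○◆·●○
◇●○○◇○·
■◇○●●○●
◇··○●■○

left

░░░░░░░
○○◇○○·●
○■○○●○○
○·○◆○·●
○◇●○○◇○
■■◇○●●○
○◇··○●■

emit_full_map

·○◇●·░░░░░░░░░░░░░░░░
○·○○·░░░░░░░░░░░░░░░░
○·●◇·░░░░░░░░░░░░░░░░
○○○●◇░░░░░░░░░░░░░░░░
◇●·○○○░░░░░░░░░░░░░░░
●◇○·◇·○○○░░░░░░░░░░░░
■○○●○○○●●░░░░░░░░░░░░
●○◇○●○○○●○·░░░░░░░░░░
○··○·◇○·■●○○○○○◇○○·●░
░○·●○◇○·○·■◇○○■○○●○○░
░░░░○··◇○·●●●○·○◆○·●○
░░░░◇○·●●○●○●○◇●○○◇○·
░░░░░░○○●○○○●■■◇○●●○●
░░░░░░░░░░░░░○◇··○●■○


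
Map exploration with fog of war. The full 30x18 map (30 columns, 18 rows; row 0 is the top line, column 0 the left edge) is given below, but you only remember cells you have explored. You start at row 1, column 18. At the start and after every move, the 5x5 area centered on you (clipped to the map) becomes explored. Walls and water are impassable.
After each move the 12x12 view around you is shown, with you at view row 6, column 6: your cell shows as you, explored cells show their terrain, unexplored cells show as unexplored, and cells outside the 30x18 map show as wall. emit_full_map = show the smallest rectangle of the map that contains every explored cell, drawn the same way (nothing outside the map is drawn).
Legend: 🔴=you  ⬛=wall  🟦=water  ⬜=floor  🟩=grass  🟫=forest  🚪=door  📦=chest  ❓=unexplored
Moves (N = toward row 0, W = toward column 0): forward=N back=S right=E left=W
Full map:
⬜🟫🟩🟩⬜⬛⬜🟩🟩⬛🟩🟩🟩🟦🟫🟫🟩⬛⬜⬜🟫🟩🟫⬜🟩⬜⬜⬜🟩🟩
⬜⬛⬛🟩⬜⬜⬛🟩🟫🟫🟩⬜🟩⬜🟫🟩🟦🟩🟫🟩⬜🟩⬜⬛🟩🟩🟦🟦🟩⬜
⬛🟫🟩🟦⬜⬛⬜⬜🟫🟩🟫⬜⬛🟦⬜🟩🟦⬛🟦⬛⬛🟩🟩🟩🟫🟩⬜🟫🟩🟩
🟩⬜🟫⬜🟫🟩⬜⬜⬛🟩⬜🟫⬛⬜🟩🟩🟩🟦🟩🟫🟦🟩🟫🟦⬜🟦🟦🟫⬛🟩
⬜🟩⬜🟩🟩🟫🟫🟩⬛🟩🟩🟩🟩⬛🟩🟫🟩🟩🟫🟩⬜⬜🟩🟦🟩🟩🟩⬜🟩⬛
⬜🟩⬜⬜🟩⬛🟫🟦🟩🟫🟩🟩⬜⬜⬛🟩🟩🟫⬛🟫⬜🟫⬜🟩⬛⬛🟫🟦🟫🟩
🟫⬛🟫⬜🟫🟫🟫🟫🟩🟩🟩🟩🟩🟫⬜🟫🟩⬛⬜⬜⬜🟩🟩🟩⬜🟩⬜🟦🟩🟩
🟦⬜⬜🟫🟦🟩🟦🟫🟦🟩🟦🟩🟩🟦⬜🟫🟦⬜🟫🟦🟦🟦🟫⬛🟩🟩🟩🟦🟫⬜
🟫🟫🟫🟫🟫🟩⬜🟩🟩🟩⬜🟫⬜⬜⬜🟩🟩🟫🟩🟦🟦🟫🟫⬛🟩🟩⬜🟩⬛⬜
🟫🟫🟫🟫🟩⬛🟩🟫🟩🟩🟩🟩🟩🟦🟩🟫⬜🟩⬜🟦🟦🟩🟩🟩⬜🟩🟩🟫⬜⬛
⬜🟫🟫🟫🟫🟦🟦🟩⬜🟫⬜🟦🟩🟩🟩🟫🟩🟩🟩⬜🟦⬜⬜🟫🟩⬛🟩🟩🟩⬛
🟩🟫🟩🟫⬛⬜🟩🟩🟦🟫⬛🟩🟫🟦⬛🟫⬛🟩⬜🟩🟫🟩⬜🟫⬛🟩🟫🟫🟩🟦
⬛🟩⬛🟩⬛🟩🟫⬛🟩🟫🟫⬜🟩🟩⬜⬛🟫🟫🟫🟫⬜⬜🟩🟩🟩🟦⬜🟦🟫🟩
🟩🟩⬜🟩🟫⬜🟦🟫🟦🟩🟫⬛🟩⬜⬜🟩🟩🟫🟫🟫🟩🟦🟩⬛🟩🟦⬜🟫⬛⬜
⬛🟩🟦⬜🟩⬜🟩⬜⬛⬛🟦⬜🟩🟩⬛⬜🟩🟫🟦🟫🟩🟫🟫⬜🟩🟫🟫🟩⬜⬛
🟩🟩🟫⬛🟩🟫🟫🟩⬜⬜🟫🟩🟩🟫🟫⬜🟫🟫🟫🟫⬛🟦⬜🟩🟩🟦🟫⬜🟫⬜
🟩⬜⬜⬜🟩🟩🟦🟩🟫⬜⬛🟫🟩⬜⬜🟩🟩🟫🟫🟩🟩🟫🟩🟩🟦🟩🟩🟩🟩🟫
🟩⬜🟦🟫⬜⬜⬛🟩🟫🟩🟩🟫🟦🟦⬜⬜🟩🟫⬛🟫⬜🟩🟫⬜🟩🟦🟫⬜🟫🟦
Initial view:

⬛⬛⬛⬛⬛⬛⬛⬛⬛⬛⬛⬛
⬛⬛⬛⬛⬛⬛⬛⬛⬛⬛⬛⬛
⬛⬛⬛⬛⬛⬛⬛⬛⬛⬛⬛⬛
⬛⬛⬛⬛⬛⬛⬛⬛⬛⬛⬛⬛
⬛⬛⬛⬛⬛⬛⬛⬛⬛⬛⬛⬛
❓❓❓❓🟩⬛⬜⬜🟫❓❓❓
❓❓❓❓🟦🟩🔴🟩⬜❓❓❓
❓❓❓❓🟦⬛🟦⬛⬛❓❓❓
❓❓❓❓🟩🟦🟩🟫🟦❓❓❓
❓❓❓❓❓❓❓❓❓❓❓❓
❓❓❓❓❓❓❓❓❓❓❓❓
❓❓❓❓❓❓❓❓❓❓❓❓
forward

⬛⬛⬛⬛⬛⬛⬛⬛⬛⬛⬛⬛
⬛⬛⬛⬛⬛⬛⬛⬛⬛⬛⬛⬛
⬛⬛⬛⬛⬛⬛⬛⬛⬛⬛⬛⬛
⬛⬛⬛⬛⬛⬛⬛⬛⬛⬛⬛⬛
⬛⬛⬛⬛⬛⬛⬛⬛⬛⬛⬛⬛
⬛⬛⬛⬛⬛⬛⬛⬛⬛⬛⬛⬛
❓❓❓❓🟩⬛🔴⬜🟫❓❓❓
❓❓❓❓🟦🟩🟫🟩⬜❓❓❓
❓❓❓❓🟦⬛🟦⬛⬛❓❓❓
❓❓❓❓🟩🟦🟩🟫🟦❓❓❓
❓❓❓❓❓❓❓❓❓❓❓❓
❓❓❓❓❓❓❓❓❓❓❓❓

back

⬛⬛⬛⬛⬛⬛⬛⬛⬛⬛⬛⬛
⬛⬛⬛⬛⬛⬛⬛⬛⬛⬛⬛⬛
⬛⬛⬛⬛⬛⬛⬛⬛⬛⬛⬛⬛
⬛⬛⬛⬛⬛⬛⬛⬛⬛⬛⬛⬛
⬛⬛⬛⬛⬛⬛⬛⬛⬛⬛⬛⬛
❓❓❓❓🟩⬛⬜⬜🟫❓❓❓
❓❓❓❓🟦🟩🔴🟩⬜❓❓❓
❓❓❓❓🟦⬛🟦⬛⬛❓❓❓
❓❓❓❓🟩🟦🟩🟫🟦❓❓❓
❓❓❓❓❓❓❓❓❓❓❓❓
❓❓❓❓❓❓❓❓❓❓❓❓
❓❓❓❓❓❓❓❓❓❓❓❓

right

⬛⬛⬛⬛⬛⬛⬛⬛⬛⬛⬛⬛
⬛⬛⬛⬛⬛⬛⬛⬛⬛⬛⬛⬛
⬛⬛⬛⬛⬛⬛⬛⬛⬛⬛⬛⬛
⬛⬛⬛⬛⬛⬛⬛⬛⬛⬛⬛⬛
⬛⬛⬛⬛⬛⬛⬛⬛⬛⬛⬛⬛
❓❓❓🟩⬛⬜⬜🟫🟩❓❓❓
❓❓❓🟦🟩🟫🔴⬜🟩❓❓❓
❓❓❓🟦⬛🟦⬛⬛🟩❓❓❓
❓❓❓🟩🟦🟩🟫🟦🟩❓❓❓
❓❓❓❓❓❓❓❓❓❓❓❓
❓❓❓❓❓❓❓❓❓❓❓❓
❓❓❓❓❓❓❓❓❓❓❓❓

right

⬛⬛⬛⬛⬛⬛⬛⬛⬛⬛⬛⬛
⬛⬛⬛⬛⬛⬛⬛⬛⬛⬛⬛⬛
⬛⬛⬛⬛⬛⬛⬛⬛⬛⬛⬛⬛
⬛⬛⬛⬛⬛⬛⬛⬛⬛⬛⬛⬛
⬛⬛⬛⬛⬛⬛⬛⬛⬛⬛⬛⬛
❓❓🟩⬛⬜⬜🟫🟩🟫❓❓❓
❓❓🟦🟩🟫🟩🔴🟩⬜❓❓❓
❓❓🟦⬛🟦⬛⬛🟩🟩❓❓❓
❓❓🟩🟦🟩🟫🟦🟩🟫❓❓❓
❓❓❓❓❓❓❓❓❓❓❓❓
❓❓❓❓❓❓❓❓❓❓❓❓
❓❓❓❓❓❓❓❓❓❓❓❓

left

⬛⬛⬛⬛⬛⬛⬛⬛⬛⬛⬛⬛
⬛⬛⬛⬛⬛⬛⬛⬛⬛⬛⬛⬛
⬛⬛⬛⬛⬛⬛⬛⬛⬛⬛⬛⬛
⬛⬛⬛⬛⬛⬛⬛⬛⬛⬛⬛⬛
⬛⬛⬛⬛⬛⬛⬛⬛⬛⬛⬛⬛
❓❓❓🟩⬛⬜⬜🟫🟩🟫❓❓
❓❓❓🟦🟩🟫🔴⬜🟩⬜❓❓
❓❓❓🟦⬛🟦⬛⬛🟩🟩❓❓
❓❓❓🟩🟦🟩🟫🟦🟩🟫❓❓
❓❓❓❓❓❓❓❓❓❓❓❓
❓❓❓❓❓❓❓❓❓❓❓❓
❓❓❓❓❓❓❓❓❓❓❓❓

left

⬛⬛⬛⬛⬛⬛⬛⬛⬛⬛⬛⬛
⬛⬛⬛⬛⬛⬛⬛⬛⬛⬛⬛⬛
⬛⬛⬛⬛⬛⬛⬛⬛⬛⬛⬛⬛
⬛⬛⬛⬛⬛⬛⬛⬛⬛⬛⬛⬛
⬛⬛⬛⬛⬛⬛⬛⬛⬛⬛⬛⬛
❓❓❓❓🟩⬛⬜⬜🟫🟩🟫❓
❓❓❓❓🟦🟩🔴🟩⬜🟩⬜❓
❓❓❓❓🟦⬛🟦⬛⬛🟩🟩❓
❓❓❓❓🟩🟦🟩🟫🟦🟩🟫❓
❓❓❓❓❓❓❓❓❓❓❓❓
❓❓❓❓❓❓❓❓❓❓❓❓
❓❓❓❓❓❓❓❓❓❓❓❓

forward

⬛⬛⬛⬛⬛⬛⬛⬛⬛⬛⬛⬛
⬛⬛⬛⬛⬛⬛⬛⬛⬛⬛⬛⬛
⬛⬛⬛⬛⬛⬛⬛⬛⬛⬛⬛⬛
⬛⬛⬛⬛⬛⬛⬛⬛⬛⬛⬛⬛
⬛⬛⬛⬛⬛⬛⬛⬛⬛⬛⬛⬛
⬛⬛⬛⬛⬛⬛⬛⬛⬛⬛⬛⬛
❓❓❓❓🟩⬛🔴⬜🟫🟩🟫❓
❓❓❓❓🟦🟩🟫🟩⬜🟩⬜❓
❓❓❓❓🟦⬛🟦⬛⬛🟩🟩❓
❓❓❓❓🟩🟦🟩🟫🟦🟩🟫❓
❓❓❓❓❓❓❓❓❓❓❓❓
❓❓❓❓❓❓❓❓❓❓❓❓

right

⬛⬛⬛⬛⬛⬛⬛⬛⬛⬛⬛⬛
⬛⬛⬛⬛⬛⬛⬛⬛⬛⬛⬛⬛
⬛⬛⬛⬛⬛⬛⬛⬛⬛⬛⬛⬛
⬛⬛⬛⬛⬛⬛⬛⬛⬛⬛⬛⬛
⬛⬛⬛⬛⬛⬛⬛⬛⬛⬛⬛⬛
⬛⬛⬛⬛⬛⬛⬛⬛⬛⬛⬛⬛
❓❓❓🟩⬛⬜🔴🟫🟩🟫❓❓
❓❓❓🟦🟩🟫🟩⬜🟩⬜❓❓
❓❓❓🟦⬛🟦⬛⬛🟩🟩❓❓
❓❓❓🟩🟦🟩🟫🟦🟩🟫❓❓
❓❓❓❓❓❓❓❓❓❓❓❓
❓❓❓❓❓❓❓❓❓❓❓❓

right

⬛⬛⬛⬛⬛⬛⬛⬛⬛⬛⬛⬛
⬛⬛⬛⬛⬛⬛⬛⬛⬛⬛⬛⬛
⬛⬛⬛⬛⬛⬛⬛⬛⬛⬛⬛⬛
⬛⬛⬛⬛⬛⬛⬛⬛⬛⬛⬛⬛
⬛⬛⬛⬛⬛⬛⬛⬛⬛⬛⬛⬛
⬛⬛⬛⬛⬛⬛⬛⬛⬛⬛⬛⬛
❓❓🟩⬛⬜⬜🔴🟩🟫❓❓❓
❓❓🟦🟩🟫🟩⬜🟩⬜❓❓❓
❓❓🟦⬛🟦⬛⬛🟩🟩❓❓❓
❓❓🟩🟦🟩🟫🟦🟩🟫❓❓❓
❓❓❓❓❓❓❓❓❓❓❓❓
❓❓❓❓❓❓❓❓❓❓❓❓

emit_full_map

🟩⬛⬜⬜🔴🟩🟫
🟦🟩🟫🟩⬜🟩⬜
🟦⬛🟦⬛⬛🟩🟩
🟩🟦🟩🟫🟦🟩🟫

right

⬛⬛⬛⬛⬛⬛⬛⬛⬛⬛⬛⬛
⬛⬛⬛⬛⬛⬛⬛⬛⬛⬛⬛⬛
⬛⬛⬛⬛⬛⬛⬛⬛⬛⬛⬛⬛
⬛⬛⬛⬛⬛⬛⬛⬛⬛⬛⬛⬛
⬛⬛⬛⬛⬛⬛⬛⬛⬛⬛⬛⬛
⬛⬛⬛⬛⬛⬛⬛⬛⬛⬛⬛⬛
❓🟩⬛⬜⬜🟫🔴🟫⬜❓❓❓
❓🟦🟩🟫🟩⬜🟩⬜⬛❓❓❓
❓🟦⬛🟦⬛⬛🟩🟩🟩❓❓❓
❓🟩🟦🟩🟫🟦🟩🟫❓❓❓❓
❓❓❓❓❓❓❓❓❓❓❓❓
❓❓❓❓❓❓❓❓❓❓❓❓

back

⬛⬛⬛⬛⬛⬛⬛⬛⬛⬛⬛⬛
⬛⬛⬛⬛⬛⬛⬛⬛⬛⬛⬛⬛
⬛⬛⬛⬛⬛⬛⬛⬛⬛⬛⬛⬛
⬛⬛⬛⬛⬛⬛⬛⬛⬛⬛⬛⬛
⬛⬛⬛⬛⬛⬛⬛⬛⬛⬛⬛⬛
❓🟩⬛⬜⬜🟫🟩🟫⬜❓❓❓
❓🟦🟩🟫🟩⬜🔴⬜⬛❓❓❓
❓🟦⬛🟦⬛⬛🟩🟩🟩❓❓❓
❓🟩🟦🟩🟫🟦🟩🟫🟦❓❓❓
❓❓❓❓❓❓❓❓❓❓❓❓
❓❓❓❓❓❓❓❓❓❓❓❓
❓❓❓❓❓❓❓❓❓❓❓❓

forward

⬛⬛⬛⬛⬛⬛⬛⬛⬛⬛⬛⬛
⬛⬛⬛⬛⬛⬛⬛⬛⬛⬛⬛⬛
⬛⬛⬛⬛⬛⬛⬛⬛⬛⬛⬛⬛
⬛⬛⬛⬛⬛⬛⬛⬛⬛⬛⬛⬛
⬛⬛⬛⬛⬛⬛⬛⬛⬛⬛⬛⬛
⬛⬛⬛⬛⬛⬛⬛⬛⬛⬛⬛⬛
❓🟩⬛⬜⬜🟫🔴🟫⬜❓❓❓
❓🟦🟩🟫🟩⬜🟩⬜⬛❓❓❓
❓🟦⬛🟦⬛⬛🟩🟩🟩❓❓❓
❓🟩🟦🟩🟫🟦🟩🟫🟦❓❓❓
❓❓❓❓❓❓❓❓❓❓❓❓
❓❓❓❓❓❓❓❓❓❓❓❓

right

⬛⬛⬛⬛⬛⬛⬛⬛⬛⬛⬛⬛
⬛⬛⬛⬛⬛⬛⬛⬛⬛⬛⬛⬛
⬛⬛⬛⬛⬛⬛⬛⬛⬛⬛⬛⬛
⬛⬛⬛⬛⬛⬛⬛⬛⬛⬛⬛⬛
⬛⬛⬛⬛⬛⬛⬛⬛⬛⬛⬛⬛
⬛⬛⬛⬛⬛⬛⬛⬛⬛⬛⬛⬛
🟩⬛⬜⬜🟫🟩🔴⬜🟩❓❓❓
🟦🟩🟫🟩⬜🟩⬜⬛🟩❓❓❓
🟦⬛🟦⬛⬛🟩🟩🟩🟫❓❓❓
🟩🟦🟩🟫🟦🟩🟫🟦❓❓❓❓
❓❓❓❓❓❓❓❓❓❓❓❓
❓❓❓❓❓❓❓❓❓❓❓❓

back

⬛⬛⬛⬛⬛⬛⬛⬛⬛⬛⬛⬛
⬛⬛⬛⬛⬛⬛⬛⬛⬛⬛⬛⬛
⬛⬛⬛⬛⬛⬛⬛⬛⬛⬛⬛⬛
⬛⬛⬛⬛⬛⬛⬛⬛⬛⬛⬛⬛
⬛⬛⬛⬛⬛⬛⬛⬛⬛⬛⬛⬛
🟩⬛⬜⬜🟫🟩🟫⬜🟩❓❓❓
🟦🟩🟫🟩⬜🟩🔴⬛🟩❓❓❓
🟦⬛🟦⬛⬛🟩🟩🟩🟫❓❓❓
🟩🟦🟩🟫🟦🟩🟫🟦⬜❓❓❓
❓❓❓❓❓❓❓❓❓❓❓❓
❓❓❓❓❓❓❓❓❓❓❓❓
❓❓❓❓❓❓❓❓❓❓❓❓

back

⬛⬛⬛⬛⬛⬛⬛⬛⬛⬛⬛⬛
⬛⬛⬛⬛⬛⬛⬛⬛⬛⬛⬛⬛
⬛⬛⬛⬛⬛⬛⬛⬛⬛⬛⬛⬛
⬛⬛⬛⬛⬛⬛⬛⬛⬛⬛⬛⬛
🟩⬛⬜⬜🟫🟩🟫⬜🟩❓❓❓
🟦🟩🟫🟩⬜🟩⬜⬛🟩❓❓❓
🟦⬛🟦⬛⬛🟩🔴🟩🟫❓❓❓
🟩🟦🟩🟫🟦🟩🟫🟦⬜❓❓❓
❓❓❓❓⬜⬜🟩🟦🟩❓❓❓
❓❓❓❓❓❓❓❓❓❓❓❓
❓❓❓❓❓❓❓❓❓❓❓❓
❓❓❓❓❓❓❓❓❓❓❓❓

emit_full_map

🟩⬛⬜⬜🟫🟩🟫⬜🟩
🟦🟩🟫🟩⬜🟩⬜⬛🟩
🟦⬛🟦⬛⬛🟩🔴🟩🟫
🟩🟦🟩🟫🟦🟩🟫🟦⬜
❓❓❓❓⬜⬜🟩🟦🟩

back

⬛⬛⬛⬛⬛⬛⬛⬛⬛⬛⬛⬛
⬛⬛⬛⬛⬛⬛⬛⬛⬛⬛⬛⬛
⬛⬛⬛⬛⬛⬛⬛⬛⬛⬛⬛⬛
🟩⬛⬜⬜🟫🟩🟫⬜🟩❓❓❓
🟦🟩🟫🟩⬜🟩⬜⬛🟩❓❓❓
🟦⬛🟦⬛⬛🟩🟩🟩🟫❓❓❓
🟩🟦🟩🟫🟦🟩🔴🟦⬜❓❓❓
❓❓❓❓⬜⬜🟩🟦🟩❓❓❓
❓❓❓❓⬜🟫⬜🟩⬛❓❓❓
❓❓❓❓❓❓❓❓❓❓❓❓
❓❓❓❓❓❓❓❓❓❓❓❓
❓❓❓❓❓❓❓❓❓❓❓❓

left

⬛⬛⬛⬛⬛⬛⬛⬛⬛⬛⬛⬛
⬛⬛⬛⬛⬛⬛⬛⬛⬛⬛⬛⬛
⬛⬛⬛⬛⬛⬛⬛⬛⬛⬛⬛⬛
❓🟩⬛⬜⬜🟫🟩🟫⬜🟩❓❓
❓🟦🟩🟫🟩⬜🟩⬜⬛🟩❓❓
❓🟦⬛🟦⬛⬛🟩🟩🟩🟫❓❓
❓🟩🟦🟩🟫🟦🔴🟫🟦⬜❓❓
❓❓❓❓🟩⬜⬜🟩🟦🟩❓❓
❓❓❓❓🟫⬜🟫⬜🟩⬛❓❓
❓❓❓❓❓❓❓❓❓❓❓❓
❓❓❓❓❓❓❓❓❓❓❓❓
❓❓❓❓❓❓❓❓❓❓❓❓

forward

⬛⬛⬛⬛⬛⬛⬛⬛⬛⬛⬛⬛
⬛⬛⬛⬛⬛⬛⬛⬛⬛⬛⬛⬛
⬛⬛⬛⬛⬛⬛⬛⬛⬛⬛⬛⬛
⬛⬛⬛⬛⬛⬛⬛⬛⬛⬛⬛⬛
❓🟩⬛⬜⬜🟫🟩🟫⬜🟩❓❓
❓🟦🟩🟫🟩⬜🟩⬜⬛🟩❓❓
❓🟦⬛🟦⬛⬛🔴🟩🟩🟫❓❓
❓🟩🟦🟩🟫🟦🟩🟫🟦⬜❓❓
❓❓❓❓🟩⬜⬜🟩🟦🟩❓❓
❓❓❓❓🟫⬜🟫⬜🟩⬛❓❓
❓❓❓❓❓❓❓❓❓❓❓❓
❓❓❓❓❓❓❓❓❓❓❓❓

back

⬛⬛⬛⬛⬛⬛⬛⬛⬛⬛⬛⬛
⬛⬛⬛⬛⬛⬛⬛⬛⬛⬛⬛⬛
⬛⬛⬛⬛⬛⬛⬛⬛⬛⬛⬛⬛
❓🟩⬛⬜⬜🟫🟩🟫⬜🟩❓❓
❓🟦🟩🟫🟩⬜🟩⬜⬛🟩❓❓
❓🟦⬛🟦⬛⬛🟩🟩🟩🟫❓❓
❓🟩🟦🟩🟫🟦🔴🟫🟦⬜❓❓
❓❓❓❓🟩⬜⬜🟩🟦🟩❓❓
❓❓❓❓🟫⬜🟫⬜🟩⬛❓❓
❓❓❓❓❓❓❓❓❓❓❓❓
❓❓❓❓❓❓❓❓❓❓❓❓
❓❓❓❓❓❓❓❓❓❓❓❓

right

⬛⬛⬛⬛⬛⬛⬛⬛⬛⬛⬛⬛
⬛⬛⬛⬛⬛⬛⬛⬛⬛⬛⬛⬛
⬛⬛⬛⬛⬛⬛⬛⬛⬛⬛⬛⬛
🟩⬛⬜⬜🟫🟩🟫⬜🟩❓❓❓
🟦🟩🟫🟩⬜🟩⬜⬛🟩❓❓❓
🟦⬛🟦⬛⬛🟩🟩🟩🟫❓❓❓
🟩🟦🟩🟫🟦🟩🔴🟦⬜❓❓❓
❓❓❓🟩⬜⬜🟩🟦🟩❓❓❓
❓❓❓🟫⬜🟫⬜🟩⬛❓❓❓
❓❓❓❓❓❓❓❓❓❓❓❓
❓❓❓❓❓❓❓❓❓❓❓❓
❓❓❓❓❓❓❓❓❓❓❓❓

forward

⬛⬛⬛⬛⬛⬛⬛⬛⬛⬛⬛⬛
⬛⬛⬛⬛⬛⬛⬛⬛⬛⬛⬛⬛
⬛⬛⬛⬛⬛⬛⬛⬛⬛⬛⬛⬛
⬛⬛⬛⬛⬛⬛⬛⬛⬛⬛⬛⬛
🟩⬛⬜⬜🟫🟩🟫⬜🟩❓❓❓
🟦🟩🟫🟩⬜🟩⬜⬛🟩❓❓❓
🟦⬛🟦⬛⬛🟩🔴🟩🟫❓❓❓
🟩🟦🟩🟫🟦🟩🟫🟦⬜❓❓❓
❓❓❓🟩⬜⬜🟩🟦🟩❓❓❓
❓❓❓🟫⬜🟫⬜🟩⬛❓❓❓
❓❓❓❓❓❓❓❓❓❓❓❓
❓❓❓❓❓❓❓❓❓❓❓❓

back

⬛⬛⬛⬛⬛⬛⬛⬛⬛⬛⬛⬛
⬛⬛⬛⬛⬛⬛⬛⬛⬛⬛⬛⬛
⬛⬛⬛⬛⬛⬛⬛⬛⬛⬛⬛⬛
🟩⬛⬜⬜🟫🟩🟫⬜🟩❓❓❓
🟦🟩🟫🟩⬜🟩⬜⬛🟩❓❓❓
🟦⬛🟦⬛⬛🟩🟩🟩🟫❓❓❓
🟩🟦🟩🟫🟦🟩🔴🟦⬜❓❓❓
❓❓❓🟩⬜⬜🟩🟦🟩❓❓❓
❓❓❓🟫⬜🟫⬜🟩⬛❓❓❓
❓❓❓❓❓❓❓❓❓❓❓❓
❓❓❓❓❓❓❓❓❓❓❓❓
❓❓❓❓❓❓❓❓❓❓❓❓


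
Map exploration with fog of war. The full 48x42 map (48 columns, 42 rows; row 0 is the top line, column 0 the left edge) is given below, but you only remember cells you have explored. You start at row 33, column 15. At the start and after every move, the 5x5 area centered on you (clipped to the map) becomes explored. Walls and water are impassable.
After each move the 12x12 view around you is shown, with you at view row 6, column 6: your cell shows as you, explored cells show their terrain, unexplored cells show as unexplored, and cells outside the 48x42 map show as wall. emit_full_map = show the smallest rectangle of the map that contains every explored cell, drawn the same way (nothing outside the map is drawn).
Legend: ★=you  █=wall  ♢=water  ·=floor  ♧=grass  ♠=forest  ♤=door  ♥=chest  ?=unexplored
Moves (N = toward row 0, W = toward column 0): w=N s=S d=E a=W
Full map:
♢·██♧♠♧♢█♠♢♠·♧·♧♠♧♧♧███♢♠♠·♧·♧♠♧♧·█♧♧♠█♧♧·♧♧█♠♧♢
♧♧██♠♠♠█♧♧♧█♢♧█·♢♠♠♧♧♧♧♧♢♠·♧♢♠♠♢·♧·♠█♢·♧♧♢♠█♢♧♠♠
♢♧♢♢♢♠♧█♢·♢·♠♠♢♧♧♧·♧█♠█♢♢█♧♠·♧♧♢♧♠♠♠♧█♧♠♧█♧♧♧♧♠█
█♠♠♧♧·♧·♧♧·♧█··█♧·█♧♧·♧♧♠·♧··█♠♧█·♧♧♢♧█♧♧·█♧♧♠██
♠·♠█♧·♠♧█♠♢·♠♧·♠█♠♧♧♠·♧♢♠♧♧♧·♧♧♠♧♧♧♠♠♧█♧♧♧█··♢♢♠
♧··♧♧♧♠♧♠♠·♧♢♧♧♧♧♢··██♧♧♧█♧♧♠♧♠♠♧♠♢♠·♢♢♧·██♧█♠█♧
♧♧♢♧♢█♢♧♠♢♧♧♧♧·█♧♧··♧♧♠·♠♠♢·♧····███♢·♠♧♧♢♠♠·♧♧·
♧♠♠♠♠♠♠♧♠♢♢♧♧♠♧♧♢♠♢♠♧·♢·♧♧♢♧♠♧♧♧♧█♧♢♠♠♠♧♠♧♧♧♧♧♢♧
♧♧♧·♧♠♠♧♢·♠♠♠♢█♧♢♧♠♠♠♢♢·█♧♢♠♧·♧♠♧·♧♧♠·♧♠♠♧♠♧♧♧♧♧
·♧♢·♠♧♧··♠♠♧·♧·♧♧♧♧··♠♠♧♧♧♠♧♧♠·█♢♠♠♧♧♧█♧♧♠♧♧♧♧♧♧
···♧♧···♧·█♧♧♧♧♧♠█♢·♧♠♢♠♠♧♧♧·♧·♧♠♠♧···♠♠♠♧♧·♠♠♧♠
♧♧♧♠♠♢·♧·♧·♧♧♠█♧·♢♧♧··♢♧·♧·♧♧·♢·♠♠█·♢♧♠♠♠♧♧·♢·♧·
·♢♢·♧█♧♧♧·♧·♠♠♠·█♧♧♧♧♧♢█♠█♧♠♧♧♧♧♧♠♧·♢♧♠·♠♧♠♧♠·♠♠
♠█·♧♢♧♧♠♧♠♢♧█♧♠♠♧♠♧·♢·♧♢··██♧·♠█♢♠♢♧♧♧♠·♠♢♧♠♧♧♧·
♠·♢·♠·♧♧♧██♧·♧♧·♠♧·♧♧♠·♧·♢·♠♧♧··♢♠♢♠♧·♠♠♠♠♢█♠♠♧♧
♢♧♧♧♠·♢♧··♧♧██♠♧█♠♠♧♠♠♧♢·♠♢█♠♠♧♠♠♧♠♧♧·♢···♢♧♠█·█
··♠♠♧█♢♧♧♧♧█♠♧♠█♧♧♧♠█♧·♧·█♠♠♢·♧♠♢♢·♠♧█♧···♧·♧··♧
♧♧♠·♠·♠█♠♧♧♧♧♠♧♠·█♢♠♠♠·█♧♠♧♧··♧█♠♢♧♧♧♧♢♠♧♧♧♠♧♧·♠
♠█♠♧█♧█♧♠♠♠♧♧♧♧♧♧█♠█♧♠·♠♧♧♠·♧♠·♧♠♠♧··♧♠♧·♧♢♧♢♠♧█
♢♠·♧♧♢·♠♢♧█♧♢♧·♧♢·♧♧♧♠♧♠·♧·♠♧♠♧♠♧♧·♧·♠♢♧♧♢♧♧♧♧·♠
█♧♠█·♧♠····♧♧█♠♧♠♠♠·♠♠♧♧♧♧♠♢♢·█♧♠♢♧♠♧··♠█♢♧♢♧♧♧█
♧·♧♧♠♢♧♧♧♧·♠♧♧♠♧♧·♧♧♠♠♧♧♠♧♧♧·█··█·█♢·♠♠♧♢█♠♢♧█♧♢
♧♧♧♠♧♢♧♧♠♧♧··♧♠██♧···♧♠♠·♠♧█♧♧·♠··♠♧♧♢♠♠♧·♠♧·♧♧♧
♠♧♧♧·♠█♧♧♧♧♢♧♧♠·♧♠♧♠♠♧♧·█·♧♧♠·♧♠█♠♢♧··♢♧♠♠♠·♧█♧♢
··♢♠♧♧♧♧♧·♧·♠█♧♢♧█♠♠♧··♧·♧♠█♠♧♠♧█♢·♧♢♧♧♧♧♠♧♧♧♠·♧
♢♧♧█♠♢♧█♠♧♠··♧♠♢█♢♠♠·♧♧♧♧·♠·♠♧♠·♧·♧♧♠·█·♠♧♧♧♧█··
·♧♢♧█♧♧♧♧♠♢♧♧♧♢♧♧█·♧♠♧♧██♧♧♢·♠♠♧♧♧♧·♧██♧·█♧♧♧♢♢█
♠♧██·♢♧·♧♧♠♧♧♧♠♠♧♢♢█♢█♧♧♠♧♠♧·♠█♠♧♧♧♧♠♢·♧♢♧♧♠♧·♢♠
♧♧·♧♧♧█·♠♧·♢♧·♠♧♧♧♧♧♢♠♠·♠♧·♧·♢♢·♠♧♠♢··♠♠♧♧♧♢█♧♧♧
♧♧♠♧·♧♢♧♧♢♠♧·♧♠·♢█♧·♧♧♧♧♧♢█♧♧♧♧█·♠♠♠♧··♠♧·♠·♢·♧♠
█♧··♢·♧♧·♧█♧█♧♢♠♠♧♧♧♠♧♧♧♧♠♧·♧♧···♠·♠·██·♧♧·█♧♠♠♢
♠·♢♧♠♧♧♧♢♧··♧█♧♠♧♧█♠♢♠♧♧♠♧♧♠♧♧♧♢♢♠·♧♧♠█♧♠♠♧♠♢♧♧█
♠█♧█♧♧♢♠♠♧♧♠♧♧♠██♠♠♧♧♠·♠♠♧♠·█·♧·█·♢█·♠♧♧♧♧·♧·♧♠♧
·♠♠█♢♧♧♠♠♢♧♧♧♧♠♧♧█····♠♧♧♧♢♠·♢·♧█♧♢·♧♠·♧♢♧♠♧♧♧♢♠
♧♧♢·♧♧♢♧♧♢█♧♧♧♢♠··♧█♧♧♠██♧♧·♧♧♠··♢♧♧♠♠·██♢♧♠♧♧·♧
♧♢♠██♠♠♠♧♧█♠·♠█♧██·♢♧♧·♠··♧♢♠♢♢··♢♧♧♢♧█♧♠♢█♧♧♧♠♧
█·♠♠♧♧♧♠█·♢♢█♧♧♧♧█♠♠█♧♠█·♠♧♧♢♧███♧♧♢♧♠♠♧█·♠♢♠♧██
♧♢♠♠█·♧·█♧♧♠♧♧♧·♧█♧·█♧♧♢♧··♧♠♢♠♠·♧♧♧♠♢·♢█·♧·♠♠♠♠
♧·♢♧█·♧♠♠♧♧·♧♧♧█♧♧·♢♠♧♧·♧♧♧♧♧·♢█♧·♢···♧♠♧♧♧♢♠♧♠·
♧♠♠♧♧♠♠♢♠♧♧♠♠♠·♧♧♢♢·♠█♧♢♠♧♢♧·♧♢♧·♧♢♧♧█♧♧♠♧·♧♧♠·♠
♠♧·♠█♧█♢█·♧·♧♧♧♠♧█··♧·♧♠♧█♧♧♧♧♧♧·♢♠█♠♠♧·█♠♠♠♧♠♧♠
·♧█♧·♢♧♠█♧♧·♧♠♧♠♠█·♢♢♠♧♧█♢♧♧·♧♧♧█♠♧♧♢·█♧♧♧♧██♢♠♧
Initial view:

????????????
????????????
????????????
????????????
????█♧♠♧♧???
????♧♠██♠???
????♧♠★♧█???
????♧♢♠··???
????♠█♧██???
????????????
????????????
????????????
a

????????????
????????????
????????????
????????????
????♧█♧♠♧♧??
????♧♧♠██♠??
????♧♧★♧♧█??
????♧♧♢♠··??
????·♠█♧██??
????????????
????????????
????????????

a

????????????
????????????
????????????
????????????
????·♧█♧♠♧♧?
????♠♧♧♠██♠?
????♧♧★♠♧♧█?
????♧♧♧♢♠··?
????♠·♠█♧██?
????????????
????????????
????????????

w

????????????
????????????
????????????
????????????
????♧█♧♢♠???
????·♧█♧♠♧♧?
????♠♧★♠██♠?
????♧♧♧♠♧♧█?
????♧♧♧♢♠··?
????♠·♠█♧██?
????????????
????????????

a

????????????
????????????
????????????
????????????
????█♧█♧♢♠??
????··♧█♧♠♧♧
????♧♠★♧♠██♠
????♧♧♧♧♠♧♧█
????█♧♧♧♢♠··
?????♠·♠█♧██
????????????
????????????

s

????????????
????????????
????????????
????█♧█♧♢♠??
????··♧█♧♠♧♧
????♧♠♧♧♠██♠
????♧♧★♧♠♧♧█
????█♧♧♧♢♠··
????█♠·♠█♧██
????????????
????????????
????????????

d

????????????
????????????
????????????
???█♧█♧♢♠???
???··♧█♧♠♧♧?
???♧♠♧♧♠██♠?
???♧♧♧★♠♧♧█?
???█♧♧♧♢♠··?
???█♠·♠█♧██?
????????????
????????????
????????????

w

????????????
????????????
????????????
????????????
???█♧█♧♢♠???
???··♧█♧♠♧♧?
???♧♠♧★♠██♠?
???♧♧♧♧♠♧♧█?
???█♧♧♧♢♠··?
???█♠·♠█♧██?
????????????
????????????

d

????????????
????????????
????????????
????????????
??█♧█♧♢♠♠???
??··♧█♧♠♧♧??
??♧♠♧♧★██♠??
??♧♧♧♧♠♧♧█??
??█♧♧♧♢♠··??
??█♠·♠█♧██??
????????????
????????????

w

????????????
????????????
????????????
????????????
????·♧♠·♢???
??█♧█♧♢♠♠???
??··♧█★♠♧♧??
??♧♠♧♧♠██♠??
??♧♧♧♧♠♧♧█??
??█♧♧♧♢♠··??
??█♠·♠█♧██??
????????????

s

????????????
????????????
????????????
????·♧♠·♢???
??█♧█♧♢♠♠???
??··♧█♧♠♧♧??
??♧♠♧♧★██♠??
??♧♧♧♧♠♧♧█??
??█♧♧♧♢♠··??
??█♠·♠█♧██??
????????????
????????????

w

????????????
????????????
????????????
????????????
????·♧♠·♢???
??█♧█♧♢♠♠???
??··♧█★♠♧♧??
??♧♠♧♧♠██♠??
??♧♧♧♧♠♧♧█??
??█♧♧♧♢♠··??
??█♠·♠█♧██??
????????????

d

????????????
????????????
????????????
????????????
???·♧♠·♢█???
?█♧█♧♢♠♠♧???
?··♧█♧★♧♧???
?♧♠♧♧♠██♠???
?♧♧♧♧♠♧♧█???
?█♧♧♧♢♠··???
?█♠·♠█♧██???
????????????

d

????????????
????????????
????????????
????????????
??·♧♠·♢█♧???
█♧█♧♢♠♠♧♧???
··♧█♧♠★♧█???
♧♠♧♧♠██♠♠???
♧♧♧♧♠♧♧█·???
█♧♧♧♢♠··????
█♠·♠█♧██????
????????????

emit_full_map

??·♧♠·♢█♧
█♧█♧♢♠♠♧♧
··♧█♧♠★♧█
♧♠♧♧♠██♠♠
♧♧♧♧♠♧♧█·
█♧♧♧♢♠··?
█♠·♠█♧██?

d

????????????
????????????
????????????
????????????
?·♧♠·♢█♧·???
♧█♧♢♠♠♧♧♧???
·♧█♧♠♧★█♠???
♠♧♧♠██♠♠♧???
♧♧♧♠♧♧█··???
♧♧♧♢♠··?????
♠·♠█♧██?????
????????????

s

????????????
????????????
????????????
?·♧♠·♢█♧·???
♧█♧♢♠♠♧♧♧???
·♧█♧♠♧♧█♠???
♠♧♧♠██★♠♧???
♧♧♧♠♧♧█··???
♧♧♧♢♠··♧█???
♠·♠█♧██?????
????????????
????????????

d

????????????
????????????
????????????
·♧♠·♢█♧·????
█♧♢♠♠♧♧♧♠???
♧█♧♠♧♧█♠♢???
♧♧♠██♠★♧♧???
♧♧♠♧♧█···???
♧♧♢♠··♧█♧???
·♠█♧██??????
????????????
????????????

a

????????????
????????????
????????????
?·♧♠·♢█♧·???
♧█♧♢♠♠♧♧♧♠??
·♧█♧♠♧♧█♠♢??
♠♧♧♠██★♠♧♧??
♧♧♧♠♧♧█···??
♧♧♧♢♠··♧█♧??
♠·♠█♧██?????
????????????
????????????

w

????????????
????????????
????????????
????????????
?·♧♠·♢█♧·???
♧█♧♢♠♠♧♧♧♠??
·♧█♧♠♧★█♠♢??
♠♧♧♠██♠♠♧♧??
♧♧♧♠♧♧█···??
♧♧♧♢♠··♧█♧??
♠·♠█♧██?????
????????????

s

????????????
????????????
????????????
?·♧♠·♢█♧·???
♧█♧♢♠♠♧♧♧♠??
·♧█♧♠♧♧█♠♢??
♠♧♧♠██★♠♧♧??
♧♧♧♠♧♧█···??
♧♧♧♢♠··♧█♧??
♠·♠█♧██?????
????????????
????????????

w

????????????
????????????
????????????
????????????
?·♧♠·♢█♧·???
♧█♧♢♠♠♧♧♧♠??
·♧█♧♠♧★█♠♢??
♠♧♧♠██♠♠♧♧??
♧♧♧♠♧♧█···??
♧♧♧♢♠··♧█♧??
♠·♠█♧██?????
????????????

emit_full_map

??·♧♠·♢█♧·?
█♧█♧♢♠♠♧♧♧♠
··♧█♧♠♧★█♠♢
♧♠♧♧♠██♠♠♧♧
♧♧♧♧♠♧♧█···
█♧♧♧♢♠··♧█♧
█♠·♠█♧██???
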